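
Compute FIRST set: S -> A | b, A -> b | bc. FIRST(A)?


Per alternative of A: FIRST(b) = {b}; FIRST(bc) = {b}
FIRST(A) = {b}


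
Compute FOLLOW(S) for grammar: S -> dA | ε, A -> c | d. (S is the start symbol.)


$ ∈ FOLLOW(S). For each A -> αBβ: add FIRST(β)\{ε} to FOLLOW(B); if β nullable, add FOLLOW(A).
FOLLOW(S) = {$}


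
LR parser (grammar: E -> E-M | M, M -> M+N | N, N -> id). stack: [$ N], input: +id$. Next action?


'N' (not preceded by M+) is the handle for M -> N
Action: reduce (M -> N)


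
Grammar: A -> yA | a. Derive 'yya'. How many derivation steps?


Derivation: A => yA => yyA => yya
Steps: 3


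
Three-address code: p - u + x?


Break into single-operator statements:
t1 = p - u
t2 = t1 + x


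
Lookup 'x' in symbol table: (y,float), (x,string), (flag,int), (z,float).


Lookup 'x' → type string


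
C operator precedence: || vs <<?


'<<' is shift (level 8); '||' is logical OR (level 1)
Higher level binds tighter
'<<' has higher precedence than '||'


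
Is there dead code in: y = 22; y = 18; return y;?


first assignment to y is overwritten before any read
Dead: 'y = 22'


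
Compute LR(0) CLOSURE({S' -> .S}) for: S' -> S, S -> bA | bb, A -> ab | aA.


Start: S' -> .S
For each item with dot before a nonterminal B, add B -> .γ for every B-production
Closure: [S' -> .S, S -> .bA, S -> .bb]


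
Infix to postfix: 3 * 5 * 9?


Left to right (same or higher precedence on left)
Postfix: 3 5 * 9 *


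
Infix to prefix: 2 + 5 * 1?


'*' binds tighter: tree is (+ 2 (* 5 1))
Prefix: + 2 * 5 1


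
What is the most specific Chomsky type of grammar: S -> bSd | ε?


Single nonterminal LHS, but b^n d^n is not regular
Classification: Type 2 (Context-Free)


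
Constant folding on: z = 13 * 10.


13 * 10 = 130 at compile time
Optimized: z = 130


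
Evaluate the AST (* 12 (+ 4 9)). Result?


Evaluate inner: (+ 4 9) = 13
Evaluate root: (* 12 13) = 156
Result: 156


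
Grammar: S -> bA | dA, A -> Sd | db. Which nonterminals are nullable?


A nonterminal is nullable iff some alternative derives ε (directly, or every symbol in it is nullable)
Nullable: {}


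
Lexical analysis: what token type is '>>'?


Pattern: operator symbol
Type: OPERATOR


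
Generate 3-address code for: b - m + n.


Break into single-operator statements:
t1 = b - m
t2 = t1 + n


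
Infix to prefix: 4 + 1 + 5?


left-to-right (same/higher precedence on left): tree is (+ (+ 4 1) 5)
Prefix: + + 4 1 5


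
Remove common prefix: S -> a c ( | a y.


Common prefix: 'a'
Factored: S -> a S', S' -> c ( | y


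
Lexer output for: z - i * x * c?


Scan left to right, longest-match per lexeme
Tokens: ID(z), OP(-), ID(i), OP(*), ID(x), OP(*), ID(c)


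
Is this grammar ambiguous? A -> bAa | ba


balanced b^n…a^n: each string has a unique parse
Unambiguous


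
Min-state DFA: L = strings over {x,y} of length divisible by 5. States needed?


Track length mod 5: states 0..4, accept at 0
Minimal DFA: 5 states


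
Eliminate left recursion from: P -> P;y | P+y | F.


Left-recursive alternatives: P;y, P+y; non-recursive: F
Introduce P': P -> FP', P' -> ;yP' | +yP' | ε


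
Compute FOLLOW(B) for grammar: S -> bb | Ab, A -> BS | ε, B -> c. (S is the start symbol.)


$ ∈ FOLLOW(S). For each A -> αBβ: add FIRST(β)\{ε} to FOLLOW(B); if β nullable, add FOLLOW(A).
FOLLOW(B) = {b, c}


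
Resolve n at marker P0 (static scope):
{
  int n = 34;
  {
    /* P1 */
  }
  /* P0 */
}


n declared in the same block as P0
n = 34


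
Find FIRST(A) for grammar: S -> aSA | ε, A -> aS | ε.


Per alternative of A: FIRST(aS) = {a}; FIRST(ε) = {ε}
FIRST(A) = {a, ε}


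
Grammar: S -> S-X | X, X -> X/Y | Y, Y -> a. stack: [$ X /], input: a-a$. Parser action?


no handle; shift 'a'
Action: shift


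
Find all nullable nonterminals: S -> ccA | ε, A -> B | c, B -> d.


A nonterminal is nullable iff some alternative derives ε (directly, or every symbol in it is nullable)
Nullable: {S}


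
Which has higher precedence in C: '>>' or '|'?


'>>' is shift (level 8); '|' is bitwise OR (level 3)
Higher level binds tighter
'>>' has higher precedence than '|'


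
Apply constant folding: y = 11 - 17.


11 - 17 = -6 at compile time
Optimized: y = -6


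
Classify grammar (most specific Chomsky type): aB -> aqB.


LHS has context (more than one symbol) and |LHS| ≤ |RHS|
Classification: Type 1 (Context-Sensitive)


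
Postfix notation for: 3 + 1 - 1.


Left to right (same or higher precedence on left)
Postfix: 3 1 + 1 -


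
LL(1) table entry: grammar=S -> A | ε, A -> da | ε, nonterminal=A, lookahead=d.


For [A, d]: 'd' ∈ FIRST(da)
Entry: A -> da


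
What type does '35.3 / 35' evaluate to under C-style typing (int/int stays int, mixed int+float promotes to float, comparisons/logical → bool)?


Operand types: float / int
Rule: mixed int/float promotes to float; int/int stays int
Result type: float


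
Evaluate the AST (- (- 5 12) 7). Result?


Evaluate inner: (- 5 12) = -7
Evaluate root: (- -7 7) = -14
Result: -14


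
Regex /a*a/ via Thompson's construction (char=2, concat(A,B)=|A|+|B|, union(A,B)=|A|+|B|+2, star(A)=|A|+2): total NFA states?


Syntax tree has 2 char leaf(s), 0 union(s), 1 star(s)
chars contribute 2×2 = 4; each union adds +2; each star adds +2
Total: 4 + 0 + 2 = 6 states


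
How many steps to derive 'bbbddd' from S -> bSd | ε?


Derivation: S => bSd => bbSdd => bbbSddd => bbbddd
Steps: 4


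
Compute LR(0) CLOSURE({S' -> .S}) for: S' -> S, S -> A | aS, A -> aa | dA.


Start: S' -> .S
For each item with dot before a nonterminal B, add B -> .γ for every B-production
Closure: [S' -> .S, S -> .A, S -> .aS, A -> .aa, A -> .dA]


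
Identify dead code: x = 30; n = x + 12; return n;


x is read by n's definition; n is returned
No dead code


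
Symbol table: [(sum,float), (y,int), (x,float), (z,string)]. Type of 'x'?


Lookup 'x' → type float


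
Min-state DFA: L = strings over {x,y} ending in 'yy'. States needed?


Track the longest suffix of input matching a prefix of 'yy': 3 classes (prefixes of length 0..2)
Minimal DFA: 3 states


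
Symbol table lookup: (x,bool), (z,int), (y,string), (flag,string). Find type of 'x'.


Lookup 'x' → type bool


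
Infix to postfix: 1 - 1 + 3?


Left to right (same or higher precedence on left)
Postfix: 1 1 - 3 +


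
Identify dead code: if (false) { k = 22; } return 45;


condition is constant false, so the whole block is unreachable
Dead: 'if (false) { k = 22; }'


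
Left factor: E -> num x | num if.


Common prefix: 'num'
Factored: E -> num E', E' -> x | if


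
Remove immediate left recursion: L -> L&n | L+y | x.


Left-recursive alternatives: L&n, L+y; non-recursive: x
Introduce L': L -> xL', L' -> &nL' | +yL' | ε


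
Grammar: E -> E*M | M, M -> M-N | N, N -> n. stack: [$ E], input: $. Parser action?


start symbol E on stack, input exhausted
Action: accept


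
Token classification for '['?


Pattern: delimiter/punctuation
Type: PUNCTUATION


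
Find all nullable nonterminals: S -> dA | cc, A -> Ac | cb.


A nonterminal is nullable iff some alternative derives ε (directly, or every symbol in it is nullable)
Nullable: {}


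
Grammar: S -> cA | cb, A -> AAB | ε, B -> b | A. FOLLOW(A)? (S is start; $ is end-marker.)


$ ∈ FOLLOW(S). For each A -> αBβ: add FIRST(β)\{ε} to FOLLOW(B); if β nullable, add FOLLOW(A).
FOLLOW(A) = {$, b}


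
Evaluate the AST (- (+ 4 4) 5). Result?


Evaluate inner: (+ 4 4) = 8
Evaluate root: (- 8 5) = 3
Result: 3


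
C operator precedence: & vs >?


'>' is relational (level 7); '&' is bitwise AND (level 5)
Higher level binds tighter
'>' has higher precedence than '&'


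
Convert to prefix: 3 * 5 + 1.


left-to-right (same/higher precedence on left): tree is (+ (* 3 5) 1)
Prefix: + * 3 5 1


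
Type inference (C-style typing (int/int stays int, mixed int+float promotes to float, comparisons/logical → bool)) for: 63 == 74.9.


Operand types: int == float
Rule: comparison yields bool
Result type: bool


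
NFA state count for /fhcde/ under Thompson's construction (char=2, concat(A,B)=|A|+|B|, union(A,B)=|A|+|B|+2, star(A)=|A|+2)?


Syntax tree has 5 char leaf(s), 0 union(s), 0 star(s)
chars contribute 5×2 = 10; each union adds +2; each star adds +2
Total: 10 + 0 + 0 = 10 states


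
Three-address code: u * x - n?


Break into single-operator statements:
t1 = u * x
t2 = t1 - n


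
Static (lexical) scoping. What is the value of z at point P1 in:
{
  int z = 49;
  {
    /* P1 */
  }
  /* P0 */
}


P1's block does not declare z; resolves to the enclosing declaration at depth 0
z = 49


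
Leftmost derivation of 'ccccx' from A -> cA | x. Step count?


Derivation: A => cA => ccA => cccA => ccccA => ccccx
Steps: 5


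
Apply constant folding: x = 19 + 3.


19 + 3 = 22 at compile time
Optimized: x = 22


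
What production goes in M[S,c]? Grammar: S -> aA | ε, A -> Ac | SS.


For [S, c]: ε is nullable and 'c' ∈ FOLLOW(S)
Entry: S -> ε


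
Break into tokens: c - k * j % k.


Scan left to right, longest-match per lexeme
Tokens: ID(c), OP(-), ID(k), OP(*), ID(j), OP(%), ID(k)


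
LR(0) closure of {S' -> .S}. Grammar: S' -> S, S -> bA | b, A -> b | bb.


Start: S' -> .S
For each item with dot before a nonterminal B, add B -> .γ for every B-production
Closure: [S' -> .S, S -> .bA, S -> .b]


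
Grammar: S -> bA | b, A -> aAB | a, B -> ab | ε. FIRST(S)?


Per alternative of S: FIRST(bA) = {b}; FIRST(b) = {b}
FIRST(S) = {b}


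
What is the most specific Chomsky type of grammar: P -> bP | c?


Right-linear: every RHS is a terminal or a terminal followed by one nonterminal
Classification: Type 3 (Regular)


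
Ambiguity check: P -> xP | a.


right-linear, alternatives start with distinct terminals 'x' vs 'a': unique leftmost derivation
Unambiguous


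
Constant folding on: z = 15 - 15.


15 - 15 = 0 at compile time
Optimized: z = 0


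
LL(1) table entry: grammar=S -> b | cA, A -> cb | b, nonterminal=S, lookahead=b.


For [S, b]: 'b' ∈ FIRST(b)
Entry: S -> b


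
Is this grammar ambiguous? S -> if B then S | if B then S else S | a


dangling else: 'if B then if B then a else a' parses two ways
Ambiguous


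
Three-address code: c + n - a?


Break into single-operator statements:
t1 = c + n
t2 = t1 - a


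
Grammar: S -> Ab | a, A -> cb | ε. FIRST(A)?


Per alternative of A: FIRST(cb) = {c}; FIRST(ε) = {ε}
FIRST(A) = {c, ε}


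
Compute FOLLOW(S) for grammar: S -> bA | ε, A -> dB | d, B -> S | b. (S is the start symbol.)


$ ∈ FOLLOW(S). For each A -> αBβ: add FIRST(β)\{ε} to FOLLOW(B); if β nullable, add FOLLOW(A).
FOLLOW(S) = {$}


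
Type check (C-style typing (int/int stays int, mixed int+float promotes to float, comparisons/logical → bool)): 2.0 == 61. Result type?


Operand types: float == int
Rule: comparison yields bool
Result type: bool


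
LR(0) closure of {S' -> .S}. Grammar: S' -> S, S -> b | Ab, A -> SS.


Start: S' -> .S
For each item with dot before a nonterminal B, add B -> .γ for every B-production
Closure: [S' -> .S, S -> .b, S -> .Ab, A -> .SS]


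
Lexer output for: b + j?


Scan left to right, longest-match per lexeme
Tokens: ID(b), OP(+), ID(j)


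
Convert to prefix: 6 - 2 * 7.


'*' binds tighter: tree is (- 6 (* 2 7))
Prefix: - 6 * 2 7


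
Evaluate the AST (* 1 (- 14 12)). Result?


Evaluate inner: (- 14 12) = 2
Evaluate root: (* 1 2) = 2
Result: 2


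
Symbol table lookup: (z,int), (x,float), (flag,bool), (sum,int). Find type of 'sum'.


Lookup 'sum' → type int


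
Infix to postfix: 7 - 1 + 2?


Left to right (same or higher precedence on left)
Postfix: 7 1 - 2 +


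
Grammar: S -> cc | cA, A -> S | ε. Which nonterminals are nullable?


A nonterminal is nullable iff some alternative derives ε (directly, or every symbol in it is nullable)
Nullable: {A}


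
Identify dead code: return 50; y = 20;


statement follows a return and is unreachable
Dead: 'y = 20'


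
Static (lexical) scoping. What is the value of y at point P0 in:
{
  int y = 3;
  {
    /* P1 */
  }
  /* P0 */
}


y declared in the same block as P0
y = 3


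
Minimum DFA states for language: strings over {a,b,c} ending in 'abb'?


Track the longest suffix of input matching a prefix of 'abb': 4 classes (prefixes of length 0..3)
Minimal DFA: 4 states


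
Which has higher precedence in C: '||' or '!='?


'!=' is equality (level 6); '||' is logical OR (level 1)
Higher level binds tighter
'!=' has higher precedence than '||'


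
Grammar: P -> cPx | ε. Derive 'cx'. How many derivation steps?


Derivation: P => cPx => cx
Steps: 2


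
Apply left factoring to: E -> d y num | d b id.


Common prefix: 'd'
Factored: E -> d E', E' -> y num | b id


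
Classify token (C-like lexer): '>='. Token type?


Pattern: operator symbol
Type: OPERATOR


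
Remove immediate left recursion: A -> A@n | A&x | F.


Left-recursive alternatives: A@n, A&x; non-recursive: F
Introduce A': A -> FA', A' -> @nA' | &xA' | ε


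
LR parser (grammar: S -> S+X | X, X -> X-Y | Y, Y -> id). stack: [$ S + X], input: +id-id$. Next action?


handle 'S+X' on top; lookahead ∈ FOLLOW(S) = {+, $}
Action: reduce (S -> S+X)


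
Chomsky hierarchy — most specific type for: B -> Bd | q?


Left-linear: every RHS is a terminal or one nonterminal followed by a terminal
Classification: Type 3 (Regular)


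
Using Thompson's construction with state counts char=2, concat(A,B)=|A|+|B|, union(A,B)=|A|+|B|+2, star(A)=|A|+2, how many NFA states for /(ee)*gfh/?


Syntax tree has 5 char leaf(s), 0 union(s), 1 star(s)
chars contribute 5×2 = 10; each union adds +2; each star adds +2
Total: 10 + 0 + 2 = 12 states


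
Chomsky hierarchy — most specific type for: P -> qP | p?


Right-linear: every RHS is a terminal or a terminal followed by one nonterminal
Classification: Type 3 (Regular)


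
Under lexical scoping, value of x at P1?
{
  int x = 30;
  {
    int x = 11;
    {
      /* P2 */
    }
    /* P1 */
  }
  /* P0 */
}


x declared in the same block as P1
x = 11


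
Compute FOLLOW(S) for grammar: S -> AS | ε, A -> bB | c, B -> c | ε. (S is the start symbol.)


$ ∈ FOLLOW(S). For each A -> αBβ: add FIRST(β)\{ε} to FOLLOW(B); if β nullable, add FOLLOW(A).
FOLLOW(S) = {$}


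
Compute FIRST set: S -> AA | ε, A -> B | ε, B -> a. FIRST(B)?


Per alternative of B: FIRST(a) = {a}
FIRST(B) = {a}


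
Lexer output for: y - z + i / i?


Scan left to right, longest-match per lexeme
Tokens: ID(y), OP(-), ID(z), OP(+), ID(i), OP(/), ID(i)


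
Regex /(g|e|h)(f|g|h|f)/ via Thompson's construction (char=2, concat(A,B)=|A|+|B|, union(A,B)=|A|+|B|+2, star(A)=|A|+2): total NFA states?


Syntax tree has 7 char leaf(s), 5 union(s), 0 star(s)
chars contribute 7×2 = 14; each union adds +2; each star adds +2
Total: 14 + 10 + 0 = 24 states


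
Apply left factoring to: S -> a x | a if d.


Common prefix: 'a'
Factored: S -> a S', S' -> x | if d


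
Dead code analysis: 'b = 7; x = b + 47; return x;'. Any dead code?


b is read by x's definition; x is returned
No dead code


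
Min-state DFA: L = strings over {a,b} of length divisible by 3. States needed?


Track length mod 3: states 0..2, accept at 0
Minimal DFA: 3 states


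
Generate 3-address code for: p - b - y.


Break into single-operator statements:
t1 = p - b
t2 = t1 - y


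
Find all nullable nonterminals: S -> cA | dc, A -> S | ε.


A nonterminal is nullable iff some alternative derives ε (directly, or every symbol in it is nullable)
Nullable: {A}


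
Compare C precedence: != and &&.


'!=' is equality (level 6); '&&' is logical AND (level 2)
Higher level binds tighter
'!=' has higher precedence than '&&'


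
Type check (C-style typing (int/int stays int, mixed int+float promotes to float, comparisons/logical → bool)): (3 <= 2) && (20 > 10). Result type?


Operand types: bool && bool
Rule: logical operators take bool operands and yield bool
Result type: bool


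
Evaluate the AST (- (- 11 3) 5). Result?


Evaluate inner: (- 11 3) = 8
Evaluate root: (- 8 5) = 3
Result: 3


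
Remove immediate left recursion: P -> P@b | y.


Left-recursive alternatives: P@b; non-recursive: y
Introduce P': P -> yP', P' -> @bP' | ε


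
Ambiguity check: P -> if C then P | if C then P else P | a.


dangling else: 'if C then if C then a else a' parses two ways
Ambiguous


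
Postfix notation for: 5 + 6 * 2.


* has higher precedence, evaluate 6*2 first
Postfix: 5 6 2 * +


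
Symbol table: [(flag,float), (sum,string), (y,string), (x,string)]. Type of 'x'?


Lookup 'x' → type string


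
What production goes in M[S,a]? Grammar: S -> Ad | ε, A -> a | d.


For [S, a]: 'a' ∈ FIRST(Ad)
Entry: S -> Ad


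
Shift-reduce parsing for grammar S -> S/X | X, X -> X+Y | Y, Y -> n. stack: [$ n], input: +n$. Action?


'n' on top is the handle for Y -> n
Action: reduce (Y -> n)


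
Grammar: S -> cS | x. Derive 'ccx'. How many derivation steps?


Derivation: S => cS => ccS => ccx
Steps: 3


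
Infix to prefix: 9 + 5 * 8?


'*' binds tighter: tree is (+ 9 (* 5 8))
Prefix: + 9 * 5 8


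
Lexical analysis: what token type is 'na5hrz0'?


Pattern: letter/underscore followed by alphanumerics, not a keyword
Type: IDENTIFIER


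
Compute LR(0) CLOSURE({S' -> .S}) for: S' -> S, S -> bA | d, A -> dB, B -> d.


Start: S' -> .S
For each item with dot before a nonterminal B, add B -> .γ for every B-production
Closure: [S' -> .S, S -> .bA, S -> .d]


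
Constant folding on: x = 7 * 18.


7 * 18 = 126 at compile time
Optimized: x = 126


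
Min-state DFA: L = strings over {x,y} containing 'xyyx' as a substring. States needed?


KMP-style automaton: 4 progress states + 1 absorbing accept = 5
Minimal DFA: 5 states


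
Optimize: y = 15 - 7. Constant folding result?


15 - 7 = 8 at compile time
Optimized: y = 8


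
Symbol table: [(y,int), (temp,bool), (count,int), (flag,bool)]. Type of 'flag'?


Lookup 'flag' → type bool


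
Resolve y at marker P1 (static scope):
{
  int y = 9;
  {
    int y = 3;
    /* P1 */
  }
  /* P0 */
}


y declared in the same block as P1
y = 3


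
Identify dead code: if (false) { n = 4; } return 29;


condition is constant false, so the whole block is unreachable
Dead: 'if (false) { n = 4; }'


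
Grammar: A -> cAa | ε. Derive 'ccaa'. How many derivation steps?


Derivation: A => cAa => ccAaa => ccaa
Steps: 3


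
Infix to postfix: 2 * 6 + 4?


Left to right (same or higher precedence on left)
Postfix: 2 6 * 4 +


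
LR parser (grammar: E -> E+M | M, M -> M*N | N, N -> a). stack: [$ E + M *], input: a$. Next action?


no handle; shift 'a'
Action: shift


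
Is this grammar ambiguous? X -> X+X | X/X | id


'id+id/id' has two parse trees (no precedence encoded between + and /)
Ambiguous


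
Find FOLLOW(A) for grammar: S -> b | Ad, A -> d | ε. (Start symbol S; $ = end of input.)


$ ∈ FOLLOW(S). For each A -> αBβ: add FIRST(β)\{ε} to FOLLOW(B); if β nullable, add FOLLOW(A).
FOLLOW(A) = {d}


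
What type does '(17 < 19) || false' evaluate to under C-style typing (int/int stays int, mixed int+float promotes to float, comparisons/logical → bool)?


Operand types: bool || bool
Rule: logical operators take bool operands and yield bool
Result type: bool


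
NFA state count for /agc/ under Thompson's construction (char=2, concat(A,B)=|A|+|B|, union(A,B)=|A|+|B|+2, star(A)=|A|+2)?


Syntax tree has 3 char leaf(s), 0 union(s), 0 star(s)
chars contribute 3×2 = 6; each union adds +2; each star adds +2
Total: 6 + 0 + 0 = 6 states


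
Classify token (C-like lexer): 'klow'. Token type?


Pattern: letter/underscore followed by alphanumerics, not a keyword
Type: IDENTIFIER


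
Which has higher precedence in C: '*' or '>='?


'*' is multiplicative (level 10); '>=' is relational (level 7)
Higher level binds tighter
'*' has higher precedence than '>='


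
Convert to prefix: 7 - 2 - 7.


left-to-right (same/higher precedence on left): tree is (- (- 7 2) 7)
Prefix: - - 7 2 7


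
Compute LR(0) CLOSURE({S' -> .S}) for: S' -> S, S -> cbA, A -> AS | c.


Start: S' -> .S
For each item with dot before a nonterminal B, add B -> .γ for every B-production
Closure: [S' -> .S, S -> .cbA]


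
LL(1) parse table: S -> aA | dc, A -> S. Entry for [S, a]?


For [S, a]: 'a' ∈ FIRST(aA)
Entry: S -> aA


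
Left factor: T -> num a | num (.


Common prefix: 'num'
Factored: T -> num T', T' -> a | (


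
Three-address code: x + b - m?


Break into single-operator statements:
t1 = x + b
t2 = t1 - m


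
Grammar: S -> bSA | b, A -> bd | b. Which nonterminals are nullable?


A nonterminal is nullable iff some alternative derives ε (directly, or every symbol in it is nullable)
Nullable: {}


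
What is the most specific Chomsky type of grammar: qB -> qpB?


LHS has context (more than one symbol) and |LHS| ≤ |RHS|
Classification: Type 1 (Context-Sensitive)


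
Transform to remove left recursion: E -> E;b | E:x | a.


Left-recursive alternatives: E;b, E:x; non-recursive: a
Introduce E': E -> aE', E' -> ;bE' | :xE' | ε


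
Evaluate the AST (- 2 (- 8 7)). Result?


Evaluate inner: (- 8 7) = 1
Evaluate root: (- 2 1) = 1
Result: 1


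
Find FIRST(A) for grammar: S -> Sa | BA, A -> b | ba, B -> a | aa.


Per alternative of A: FIRST(b) = {b}; FIRST(ba) = {b}
FIRST(A) = {b}


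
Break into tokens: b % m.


Scan left to right, longest-match per lexeme
Tokens: ID(b), OP(%), ID(m)


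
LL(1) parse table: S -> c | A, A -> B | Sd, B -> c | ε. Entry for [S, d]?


For [S, d]: 'd' ∈ FIRST(A)
Entry: S -> A


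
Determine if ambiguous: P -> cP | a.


right-linear, alternatives start with distinct terminals 'c' vs 'a': unique leftmost derivation
Unambiguous


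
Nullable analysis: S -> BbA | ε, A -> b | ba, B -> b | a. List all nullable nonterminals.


A nonterminal is nullable iff some alternative derives ε (directly, or every symbol in it is nullable)
Nullable: {S}


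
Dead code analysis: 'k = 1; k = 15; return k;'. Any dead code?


first assignment to k is overwritten before any read
Dead: 'k = 1'


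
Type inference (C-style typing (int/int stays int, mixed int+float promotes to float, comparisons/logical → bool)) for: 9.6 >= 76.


Operand types: float >= int
Rule: comparison yields bool
Result type: bool


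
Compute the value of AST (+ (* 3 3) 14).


Evaluate inner: (* 3 3) = 9
Evaluate root: (+ 9 14) = 23
Result: 23


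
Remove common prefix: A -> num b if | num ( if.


Common prefix: 'num'
Factored: A -> num A', A' -> b if | ( if


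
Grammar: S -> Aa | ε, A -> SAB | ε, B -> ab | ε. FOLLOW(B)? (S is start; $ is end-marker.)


$ ∈ FOLLOW(S). For each A -> αBβ: add FIRST(β)\{ε} to FOLLOW(B); if β nullable, add FOLLOW(A).
FOLLOW(B) = {a}


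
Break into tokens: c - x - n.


Scan left to right, longest-match per lexeme
Tokens: ID(c), OP(-), ID(x), OP(-), ID(n)


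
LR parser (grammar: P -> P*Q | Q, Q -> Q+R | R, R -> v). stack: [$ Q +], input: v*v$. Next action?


no handle; shift 'v'
Action: shift


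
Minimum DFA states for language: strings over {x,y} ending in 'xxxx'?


Track the longest suffix of input matching a prefix of 'xxxx': 5 classes (prefixes of length 0..4)
Minimal DFA: 5 states


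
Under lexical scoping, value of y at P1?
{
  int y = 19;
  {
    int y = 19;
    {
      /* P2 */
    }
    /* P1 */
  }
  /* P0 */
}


y declared in the same block as P1
y = 19


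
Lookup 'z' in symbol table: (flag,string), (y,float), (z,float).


Lookup 'z' → type float


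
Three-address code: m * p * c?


Break into single-operator statements:
t1 = m * p
t2 = t1 * c


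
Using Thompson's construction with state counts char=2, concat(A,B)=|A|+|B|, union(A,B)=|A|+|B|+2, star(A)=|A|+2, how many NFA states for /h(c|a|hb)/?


Syntax tree has 5 char leaf(s), 2 union(s), 0 star(s)
chars contribute 5×2 = 10; each union adds +2; each star adds +2
Total: 10 + 4 + 0 = 14 states


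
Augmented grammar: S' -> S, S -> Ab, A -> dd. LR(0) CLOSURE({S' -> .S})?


Start: S' -> .S
For each item with dot before a nonterminal B, add B -> .γ for every B-production
Closure: [S' -> .S, S -> .Ab, A -> .dd]


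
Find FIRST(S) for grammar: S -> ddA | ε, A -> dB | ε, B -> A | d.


Per alternative of S: FIRST(ddA) = {d}; FIRST(ε) = {ε}
FIRST(S) = {d, ε}


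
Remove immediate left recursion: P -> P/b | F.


Left-recursive alternatives: P/b; non-recursive: F
Introduce P': P -> FP', P' -> /bP' | ε


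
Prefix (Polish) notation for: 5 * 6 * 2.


left-to-right (same/higher precedence on left): tree is (* (* 5 6) 2)
Prefix: * * 5 6 2


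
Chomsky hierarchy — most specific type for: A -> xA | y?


Right-linear: every RHS is a terminal or a terminal followed by one nonterminal
Classification: Type 3 (Regular)


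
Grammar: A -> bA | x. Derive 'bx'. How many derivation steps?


Derivation: A => bA => bx
Steps: 2


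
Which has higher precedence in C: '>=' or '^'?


'>=' is relational (level 7); '^' is bitwise XOR (level 4)
Higher level binds tighter
'>=' has higher precedence than '^'


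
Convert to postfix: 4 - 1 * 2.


* has higher precedence, evaluate 1*2 first
Postfix: 4 1 2 * -


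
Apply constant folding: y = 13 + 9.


13 + 9 = 22 at compile time
Optimized: y = 22


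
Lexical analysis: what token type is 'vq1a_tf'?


Pattern: letter/underscore followed by alphanumerics, not a keyword
Type: IDENTIFIER


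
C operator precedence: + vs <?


'+' is additive (level 9); '<' is relational (level 7)
Higher level binds tighter
'+' has higher precedence than '<'


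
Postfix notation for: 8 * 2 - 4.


Left to right (same or higher precedence on left)
Postfix: 8 2 * 4 -


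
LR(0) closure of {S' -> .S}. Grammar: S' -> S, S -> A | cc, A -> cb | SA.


Start: S' -> .S
For each item with dot before a nonterminal B, add B -> .γ for every B-production
Closure: [S' -> .S, S -> .A, S -> .cc, A -> .cb, A -> .SA]


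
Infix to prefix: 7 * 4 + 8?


left-to-right (same/higher precedence on left): tree is (+ (* 7 4) 8)
Prefix: + * 7 4 8


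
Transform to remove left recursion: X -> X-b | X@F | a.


Left-recursive alternatives: X-b, X@F; non-recursive: a
Introduce X': X -> aX', X' -> -bX' | @FX' | ε


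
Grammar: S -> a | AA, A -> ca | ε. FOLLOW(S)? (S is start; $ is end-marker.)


$ ∈ FOLLOW(S). For each A -> αBβ: add FIRST(β)\{ε} to FOLLOW(B); if β nullable, add FOLLOW(A).
FOLLOW(S) = {$}


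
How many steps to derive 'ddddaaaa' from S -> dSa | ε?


Derivation: S => dSa => ddSaa => dddSaaa => ddddSaaaa => ddddaaaa
Steps: 5


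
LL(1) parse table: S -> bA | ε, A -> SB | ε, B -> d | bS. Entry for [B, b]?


For [B, b]: 'b' ∈ FIRST(bS)
Entry: B -> bS


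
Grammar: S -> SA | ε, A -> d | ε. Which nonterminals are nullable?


A nonterminal is nullable iff some alternative derives ε (directly, or every symbol in it is nullable)
Nullable: {A, S}


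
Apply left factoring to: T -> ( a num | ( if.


Common prefix: '('
Factored: T -> ( T', T' -> a num | if


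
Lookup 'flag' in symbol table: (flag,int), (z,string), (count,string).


Lookup 'flag' → type int


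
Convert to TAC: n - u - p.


Break into single-operator statements:
t1 = n - u
t2 = t1 - p


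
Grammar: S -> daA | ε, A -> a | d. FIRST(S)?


Per alternative of S: FIRST(daA) = {d}; FIRST(ε) = {ε}
FIRST(S) = {d, ε}


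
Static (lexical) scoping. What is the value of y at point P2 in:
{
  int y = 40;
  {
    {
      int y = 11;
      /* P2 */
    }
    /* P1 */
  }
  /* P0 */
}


y declared in the same block as P2
y = 11


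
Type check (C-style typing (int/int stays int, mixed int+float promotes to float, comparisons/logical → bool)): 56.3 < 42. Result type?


Operand types: float < int
Rule: comparison yields bool
Result type: bool


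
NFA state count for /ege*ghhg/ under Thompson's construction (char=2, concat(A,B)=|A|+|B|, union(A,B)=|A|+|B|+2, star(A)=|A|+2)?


Syntax tree has 7 char leaf(s), 0 union(s), 1 star(s)
chars contribute 7×2 = 14; each union adds +2; each star adds +2
Total: 14 + 0 + 2 = 16 states


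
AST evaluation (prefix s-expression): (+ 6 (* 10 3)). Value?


Evaluate inner: (* 10 3) = 30
Evaluate root: (+ 6 30) = 36
Result: 36


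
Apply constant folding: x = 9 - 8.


9 - 8 = 1 at compile time
Optimized: x = 1


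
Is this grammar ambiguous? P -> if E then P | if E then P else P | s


dangling else: 'if E then if E then s else s' parses two ways
Ambiguous


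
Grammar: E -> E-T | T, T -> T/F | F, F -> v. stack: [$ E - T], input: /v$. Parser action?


'/' can extend T; shift to build T -> T/F
Action: shift


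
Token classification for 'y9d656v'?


Pattern: letter/underscore followed by alphanumerics, not a keyword
Type: IDENTIFIER


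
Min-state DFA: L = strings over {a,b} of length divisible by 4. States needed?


Track length mod 4: states 0..3, accept at 0
Minimal DFA: 4 states


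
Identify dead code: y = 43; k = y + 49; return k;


y is read by k's definition; k is returned
No dead code


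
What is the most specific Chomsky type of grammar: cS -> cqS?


LHS has context (more than one symbol) and |LHS| ≤ |RHS|
Classification: Type 1 (Context-Sensitive)


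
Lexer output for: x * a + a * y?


Scan left to right, longest-match per lexeme
Tokens: ID(x), OP(*), ID(a), OP(+), ID(a), OP(*), ID(y)


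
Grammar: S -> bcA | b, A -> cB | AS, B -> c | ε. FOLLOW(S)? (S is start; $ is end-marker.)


$ ∈ FOLLOW(S). For each A -> αBβ: add FIRST(β)\{ε} to FOLLOW(B); if β nullable, add FOLLOW(A).
FOLLOW(S) = {$, b}


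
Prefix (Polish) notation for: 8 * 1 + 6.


left-to-right (same/higher precedence on left): tree is (+ (* 8 1) 6)
Prefix: + * 8 1 6


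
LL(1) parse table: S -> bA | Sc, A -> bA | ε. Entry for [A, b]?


For [A, b]: 'b' ∈ FIRST(bA)
Entry: A -> bA


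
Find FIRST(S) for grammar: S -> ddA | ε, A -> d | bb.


Per alternative of S: FIRST(ddA) = {d}; FIRST(ε) = {ε}
FIRST(S) = {d, ε}


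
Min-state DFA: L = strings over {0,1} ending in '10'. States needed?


Track the longest suffix of input matching a prefix of '10': 3 classes (prefixes of length 0..2)
Minimal DFA: 3 states


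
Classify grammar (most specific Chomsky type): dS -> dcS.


LHS has context (more than one symbol) and |LHS| ≤ |RHS|
Classification: Type 1 (Context-Sensitive)


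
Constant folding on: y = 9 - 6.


9 - 6 = 3 at compile time
Optimized: y = 3


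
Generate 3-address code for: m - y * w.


Break into single-operator statements:
t1 = y * w
t2 = m - t1


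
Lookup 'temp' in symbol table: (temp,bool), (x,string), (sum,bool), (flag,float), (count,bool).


Lookup 'temp' → type bool


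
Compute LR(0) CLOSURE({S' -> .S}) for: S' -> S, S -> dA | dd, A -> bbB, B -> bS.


Start: S' -> .S
For each item with dot before a nonterminal B, add B -> .γ for every B-production
Closure: [S' -> .S, S -> .dA, S -> .dd]


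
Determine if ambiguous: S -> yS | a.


right-linear, alternatives start with distinct terminals 'y' vs 'a': unique leftmost derivation
Unambiguous


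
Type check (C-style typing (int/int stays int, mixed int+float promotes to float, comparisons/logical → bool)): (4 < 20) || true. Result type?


Operand types: bool || bool
Rule: logical operators take bool operands and yield bool
Result type: bool


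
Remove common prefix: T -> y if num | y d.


Common prefix: 'y'
Factored: T -> y T', T' -> if num | d


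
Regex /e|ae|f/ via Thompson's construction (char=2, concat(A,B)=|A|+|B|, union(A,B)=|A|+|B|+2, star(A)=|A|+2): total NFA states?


Syntax tree has 4 char leaf(s), 2 union(s), 0 star(s)
chars contribute 4×2 = 8; each union adds +2; each star adds +2
Total: 8 + 4 + 0 = 12 states


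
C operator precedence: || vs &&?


'&&' is logical AND (level 2); '||' is logical OR (level 1)
Higher level binds tighter
'&&' has higher precedence than '||'


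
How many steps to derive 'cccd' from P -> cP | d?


Derivation: P => cP => ccP => cccP => cccd
Steps: 4


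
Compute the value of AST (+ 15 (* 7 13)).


Evaluate inner: (* 7 13) = 91
Evaluate root: (+ 15 91) = 106
Result: 106


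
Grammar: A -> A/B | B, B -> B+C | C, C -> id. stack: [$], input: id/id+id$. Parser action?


no handle on stack; shift 'id'
Action: shift


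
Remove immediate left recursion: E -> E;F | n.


Left-recursive alternatives: E;F; non-recursive: n
Introduce E': E -> nE', E' -> ;FE' | ε


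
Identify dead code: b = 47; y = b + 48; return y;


b is read by y's definition; y is returned
No dead code


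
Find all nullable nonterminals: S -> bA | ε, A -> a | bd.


A nonterminal is nullable iff some alternative derives ε (directly, or every symbol in it is nullable)
Nullable: {S}


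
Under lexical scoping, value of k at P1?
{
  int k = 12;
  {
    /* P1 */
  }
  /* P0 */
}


P1's block does not declare k; resolves to the enclosing declaration at depth 0
k = 12


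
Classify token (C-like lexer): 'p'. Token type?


Pattern: letter/underscore followed by alphanumerics, not a keyword
Type: IDENTIFIER


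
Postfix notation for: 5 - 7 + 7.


Left to right (same or higher precedence on left)
Postfix: 5 7 - 7 +


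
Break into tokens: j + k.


Scan left to right, longest-match per lexeme
Tokens: ID(j), OP(+), ID(k)


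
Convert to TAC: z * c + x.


Break into single-operator statements:
t1 = z * c
t2 = t1 + x


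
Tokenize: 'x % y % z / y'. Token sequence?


Scan left to right, longest-match per lexeme
Tokens: ID(x), OP(%), ID(y), OP(%), ID(z), OP(/), ID(y)


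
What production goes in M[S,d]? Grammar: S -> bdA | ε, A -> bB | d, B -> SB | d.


For [S, d]: ε is nullable and 'd' ∈ FOLLOW(S)
Entry: S -> ε


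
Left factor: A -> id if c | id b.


Common prefix: 'id'
Factored: A -> id A', A' -> if c | b


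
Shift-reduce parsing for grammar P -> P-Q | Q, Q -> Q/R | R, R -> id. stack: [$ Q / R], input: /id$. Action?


handle 'Q/R' on top
Action: reduce (Q -> Q/R)


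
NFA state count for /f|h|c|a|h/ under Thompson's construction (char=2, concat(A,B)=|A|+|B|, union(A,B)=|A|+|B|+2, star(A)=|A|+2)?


Syntax tree has 5 char leaf(s), 4 union(s), 0 star(s)
chars contribute 5×2 = 10; each union adds +2; each star adds +2
Total: 10 + 8 + 0 = 18 states


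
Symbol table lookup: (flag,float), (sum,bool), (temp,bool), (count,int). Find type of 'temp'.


Lookup 'temp' → type bool


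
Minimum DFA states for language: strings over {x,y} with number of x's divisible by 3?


Track (count of x) mod 3: states 0..2, accept at 0
Minimal DFA: 3 states


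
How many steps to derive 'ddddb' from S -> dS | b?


Derivation: S => dS => ddS => dddS => ddddS => ddddb
Steps: 5


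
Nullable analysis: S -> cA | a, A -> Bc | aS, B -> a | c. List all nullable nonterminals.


A nonterminal is nullable iff some alternative derives ε (directly, or every symbol in it is nullable)
Nullable: {}


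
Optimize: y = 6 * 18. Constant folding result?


6 * 18 = 108 at compile time
Optimized: y = 108


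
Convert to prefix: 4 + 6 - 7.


left-to-right (same/higher precedence on left): tree is (- (+ 4 6) 7)
Prefix: - + 4 6 7


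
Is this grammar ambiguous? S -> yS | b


right-linear, alternatives start with distinct terminals 'y' vs 'b': unique leftmost derivation
Unambiguous


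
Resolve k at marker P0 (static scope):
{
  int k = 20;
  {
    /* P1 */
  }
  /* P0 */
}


k declared in the same block as P0
k = 20


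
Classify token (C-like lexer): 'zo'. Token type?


Pattern: letter/underscore followed by alphanumerics, not a keyword
Type: IDENTIFIER


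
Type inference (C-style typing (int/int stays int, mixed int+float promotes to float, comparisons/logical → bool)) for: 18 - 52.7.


Operand types: int - float
Rule: mixed int/float promotes to float; int/int stays int
Result type: float


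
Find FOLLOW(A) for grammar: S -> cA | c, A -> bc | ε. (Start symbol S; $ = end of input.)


$ ∈ FOLLOW(S). For each A -> αBβ: add FIRST(β)\{ε} to FOLLOW(B); if β nullable, add FOLLOW(A).
FOLLOW(A) = {$}


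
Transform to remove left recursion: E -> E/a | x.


Left-recursive alternatives: E/a; non-recursive: x
Introduce E': E -> xE', E' -> /aE' | ε


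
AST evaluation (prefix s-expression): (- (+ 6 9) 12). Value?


Evaluate inner: (+ 6 9) = 15
Evaluate root: (- 15 12) = 3
Result: 3


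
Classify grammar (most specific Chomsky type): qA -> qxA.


LHS has context (more than one symbol) and |LHS| ≤ |RHS|
Classification: Type 1 (Context-Sensitive)


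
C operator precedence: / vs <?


'/' is multiplicative (level 10); '<' is relational (level 7)
Higher level binds tighter
'/' has higher precedence than '<'


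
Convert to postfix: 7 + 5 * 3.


* has higher precedence, evaluate 5*3 first
Postfix: 7 5 3 * +


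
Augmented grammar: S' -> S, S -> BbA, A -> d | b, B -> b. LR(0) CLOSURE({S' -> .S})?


Start: S' -> .S
For each item with dot before a nonterminal B, add B -> .γ for every B-production
Closure: [S' -> .S, S -> .BbA, B -> .b]


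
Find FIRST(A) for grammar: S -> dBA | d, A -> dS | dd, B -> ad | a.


Per alternative of A: FIRST(dS) = {d}; FIRST(dd) = {d}
FIRST(A) = {d}


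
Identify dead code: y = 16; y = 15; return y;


first assignment to y is overwritten before any read
Dead: 'y = 16'


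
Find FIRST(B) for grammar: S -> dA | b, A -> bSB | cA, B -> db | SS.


Per alternative of B: FIRST(db) = {d}; FIRST(SS) = {b, d}
FIRST(B) = {b, d}


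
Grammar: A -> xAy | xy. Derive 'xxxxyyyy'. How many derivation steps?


Derivation: A => xAy => xxAyy => xxxAyyy => xxxxyyyy
Steps: 4


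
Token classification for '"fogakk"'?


Pattern: double-quoted sequence
Type: STRING_LITERAL


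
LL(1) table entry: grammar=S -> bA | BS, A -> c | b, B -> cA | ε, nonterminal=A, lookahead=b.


For [A, b]: 'b' ∈ FIRST(b)
Entry: A -> b


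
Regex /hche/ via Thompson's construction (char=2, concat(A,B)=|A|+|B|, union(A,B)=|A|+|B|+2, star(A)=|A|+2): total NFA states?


Syntax tree has 4 char leaf(s), 0 union(s), 0 star(s)
chars contribute 4×2 = 8; each union adds +2; each star adds +2
Total: 8 + 0 + 0 = 8 states


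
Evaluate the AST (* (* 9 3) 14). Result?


Evaluate inner: (* 9 3) = 27
Evaluate root: (* 27 14) = 378
Result: 378


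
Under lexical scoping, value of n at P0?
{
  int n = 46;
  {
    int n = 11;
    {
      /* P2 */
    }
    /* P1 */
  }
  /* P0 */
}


n declared in the same block as P0
n = 46


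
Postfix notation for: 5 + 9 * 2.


* has higher precedence, evaluate 9*2 first
Postfix: 5 9 2 * +
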